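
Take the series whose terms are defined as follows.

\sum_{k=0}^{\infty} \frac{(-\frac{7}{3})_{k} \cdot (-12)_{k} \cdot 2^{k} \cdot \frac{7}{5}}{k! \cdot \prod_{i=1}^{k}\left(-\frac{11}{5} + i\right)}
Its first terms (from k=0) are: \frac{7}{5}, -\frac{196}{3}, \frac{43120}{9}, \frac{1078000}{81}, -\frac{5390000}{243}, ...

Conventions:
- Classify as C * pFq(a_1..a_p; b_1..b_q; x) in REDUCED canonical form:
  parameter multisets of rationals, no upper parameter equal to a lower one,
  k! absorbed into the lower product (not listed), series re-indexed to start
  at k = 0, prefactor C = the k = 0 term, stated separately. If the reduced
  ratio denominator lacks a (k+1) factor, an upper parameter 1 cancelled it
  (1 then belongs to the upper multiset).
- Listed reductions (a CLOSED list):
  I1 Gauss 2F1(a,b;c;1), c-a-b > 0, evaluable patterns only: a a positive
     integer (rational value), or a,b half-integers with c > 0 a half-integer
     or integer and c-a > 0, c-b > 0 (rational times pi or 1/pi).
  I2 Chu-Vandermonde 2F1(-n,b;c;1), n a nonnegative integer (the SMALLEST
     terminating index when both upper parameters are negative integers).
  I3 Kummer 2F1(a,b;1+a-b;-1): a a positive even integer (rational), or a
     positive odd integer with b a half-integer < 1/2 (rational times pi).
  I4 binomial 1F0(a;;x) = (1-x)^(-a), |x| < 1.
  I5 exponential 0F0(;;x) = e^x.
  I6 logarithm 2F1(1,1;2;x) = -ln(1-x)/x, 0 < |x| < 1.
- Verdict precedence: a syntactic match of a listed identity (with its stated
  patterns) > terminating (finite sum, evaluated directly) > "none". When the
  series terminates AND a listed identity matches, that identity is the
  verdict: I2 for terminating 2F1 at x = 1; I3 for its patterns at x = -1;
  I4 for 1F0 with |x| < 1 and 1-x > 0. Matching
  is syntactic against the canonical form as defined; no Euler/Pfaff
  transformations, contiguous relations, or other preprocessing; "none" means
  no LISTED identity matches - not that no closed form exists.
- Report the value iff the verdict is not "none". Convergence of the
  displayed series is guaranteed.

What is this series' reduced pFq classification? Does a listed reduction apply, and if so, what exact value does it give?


x = 2 here; the reduced form reads 2F1, upper {-12, -\frac{7}{3}}, lower {-\frac{6}{5}}, C = \frac{7}{5}. Verdict: terminating (-12 upstairs). 13 nonzero terms in all; added directly. Value: \frac{2588313574537897}{243429207255}.

First insight: from the first term \frac{7}{5}: the lower running product (C = 7/5) is a rising factorial.
Term ratio: r(k) = 2 * (k-12) (k-\frac{7}{3}) / [(k-\frac{6}{5}) (k+1)] ; factor over Q: parameters, x = 2, and C = \frac{7}{5}.


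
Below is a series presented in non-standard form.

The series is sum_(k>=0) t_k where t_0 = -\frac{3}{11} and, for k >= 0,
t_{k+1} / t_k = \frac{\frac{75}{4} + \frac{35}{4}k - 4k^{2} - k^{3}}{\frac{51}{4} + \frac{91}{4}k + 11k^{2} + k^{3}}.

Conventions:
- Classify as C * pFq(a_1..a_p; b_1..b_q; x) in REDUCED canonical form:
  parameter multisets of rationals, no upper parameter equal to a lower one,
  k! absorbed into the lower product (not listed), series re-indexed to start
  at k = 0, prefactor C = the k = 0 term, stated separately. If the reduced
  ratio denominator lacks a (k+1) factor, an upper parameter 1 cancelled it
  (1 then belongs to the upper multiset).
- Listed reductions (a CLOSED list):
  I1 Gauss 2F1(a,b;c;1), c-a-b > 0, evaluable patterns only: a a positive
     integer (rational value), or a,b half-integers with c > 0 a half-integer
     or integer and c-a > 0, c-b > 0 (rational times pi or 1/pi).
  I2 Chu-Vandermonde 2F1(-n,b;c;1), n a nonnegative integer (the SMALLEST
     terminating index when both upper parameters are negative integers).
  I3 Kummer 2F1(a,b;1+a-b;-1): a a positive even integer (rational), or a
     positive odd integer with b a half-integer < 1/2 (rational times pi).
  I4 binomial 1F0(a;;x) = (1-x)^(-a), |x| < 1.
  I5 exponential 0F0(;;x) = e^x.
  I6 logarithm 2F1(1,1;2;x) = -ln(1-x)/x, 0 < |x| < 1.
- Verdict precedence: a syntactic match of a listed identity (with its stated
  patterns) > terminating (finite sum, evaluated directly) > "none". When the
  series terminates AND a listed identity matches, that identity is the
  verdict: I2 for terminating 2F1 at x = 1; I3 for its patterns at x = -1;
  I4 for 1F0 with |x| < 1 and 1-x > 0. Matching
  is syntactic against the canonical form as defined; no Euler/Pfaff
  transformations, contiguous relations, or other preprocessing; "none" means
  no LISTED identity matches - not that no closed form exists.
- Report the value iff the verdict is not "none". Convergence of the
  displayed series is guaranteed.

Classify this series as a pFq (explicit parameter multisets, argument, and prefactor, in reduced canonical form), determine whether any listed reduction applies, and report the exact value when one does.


Classification (C = -\frac{3}{11}): 2F1 with upper {-\frac{5}{2}, 5}, lower {\frac{17}{2}}, argument x = -1. Verdict: Kummer (I3) fires (x = -1; c = \frac{17}{2} equals 1+a-b for upper {-\frac{5}{2}, 5}: listed pattern). Its exact value is \left(-\frac{36855}{131072}\right) \cdot \pi.

Key observation: with t_0 = -\frac{3}{11}, cancel k + 3/2 from the displayed ratio first; then C = -3/11.
Term ratio: r(k) = -1 * (k-\frac{5}{2}) (k+5) / [(k+\frac{17}{2}) (k+1)] ; factor over Q: parameters, x = -1, and C = -\frac{3}{11}.


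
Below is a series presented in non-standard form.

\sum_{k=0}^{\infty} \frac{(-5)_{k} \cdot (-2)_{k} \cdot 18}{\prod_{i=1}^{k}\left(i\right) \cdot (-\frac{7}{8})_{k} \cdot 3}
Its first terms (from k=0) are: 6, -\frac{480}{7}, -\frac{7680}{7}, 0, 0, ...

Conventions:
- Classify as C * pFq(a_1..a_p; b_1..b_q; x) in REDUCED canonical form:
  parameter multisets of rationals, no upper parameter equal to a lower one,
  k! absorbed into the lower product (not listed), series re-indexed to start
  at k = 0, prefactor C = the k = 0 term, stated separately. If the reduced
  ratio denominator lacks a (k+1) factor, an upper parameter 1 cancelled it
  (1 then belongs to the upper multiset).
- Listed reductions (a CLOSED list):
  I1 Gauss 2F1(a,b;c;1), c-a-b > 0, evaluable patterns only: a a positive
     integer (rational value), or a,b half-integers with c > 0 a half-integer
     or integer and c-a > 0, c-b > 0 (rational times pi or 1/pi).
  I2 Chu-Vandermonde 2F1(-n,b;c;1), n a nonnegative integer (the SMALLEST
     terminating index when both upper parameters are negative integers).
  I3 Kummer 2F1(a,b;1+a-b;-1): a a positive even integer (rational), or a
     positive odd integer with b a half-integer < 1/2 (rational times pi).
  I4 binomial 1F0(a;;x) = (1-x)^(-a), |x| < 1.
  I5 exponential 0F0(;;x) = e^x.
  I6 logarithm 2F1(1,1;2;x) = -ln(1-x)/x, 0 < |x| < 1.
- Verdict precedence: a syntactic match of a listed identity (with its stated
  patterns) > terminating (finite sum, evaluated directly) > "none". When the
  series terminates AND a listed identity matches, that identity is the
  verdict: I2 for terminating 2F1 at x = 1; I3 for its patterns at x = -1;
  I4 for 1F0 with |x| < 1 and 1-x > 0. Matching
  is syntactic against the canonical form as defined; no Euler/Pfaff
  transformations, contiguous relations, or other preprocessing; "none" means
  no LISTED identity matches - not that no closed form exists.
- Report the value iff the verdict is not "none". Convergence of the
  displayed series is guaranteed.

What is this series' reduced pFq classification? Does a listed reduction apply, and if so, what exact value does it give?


Reduced: x = 1, 2F1, upper = {-5, -2}, lower = {-\frac{7}{8}}, C = 6. Verdict: Vandermonde's identity (I2) matches (terminating 2F1 at x = 1 with n = 2, b = -5, c = -\frac{7}{8}). Its exact value is -\frac{8118}{7}.

Structural cue: t_0 = 6 here, and the product of the first k integers (prefactor 6) is k!.
Consecutive-term ratio: r(k) = 1 * (k-5) (k-2) / [(k-\frac{7}{8}) (k+1)] ; factor over Q: parameters, x = 1, and C = 6.


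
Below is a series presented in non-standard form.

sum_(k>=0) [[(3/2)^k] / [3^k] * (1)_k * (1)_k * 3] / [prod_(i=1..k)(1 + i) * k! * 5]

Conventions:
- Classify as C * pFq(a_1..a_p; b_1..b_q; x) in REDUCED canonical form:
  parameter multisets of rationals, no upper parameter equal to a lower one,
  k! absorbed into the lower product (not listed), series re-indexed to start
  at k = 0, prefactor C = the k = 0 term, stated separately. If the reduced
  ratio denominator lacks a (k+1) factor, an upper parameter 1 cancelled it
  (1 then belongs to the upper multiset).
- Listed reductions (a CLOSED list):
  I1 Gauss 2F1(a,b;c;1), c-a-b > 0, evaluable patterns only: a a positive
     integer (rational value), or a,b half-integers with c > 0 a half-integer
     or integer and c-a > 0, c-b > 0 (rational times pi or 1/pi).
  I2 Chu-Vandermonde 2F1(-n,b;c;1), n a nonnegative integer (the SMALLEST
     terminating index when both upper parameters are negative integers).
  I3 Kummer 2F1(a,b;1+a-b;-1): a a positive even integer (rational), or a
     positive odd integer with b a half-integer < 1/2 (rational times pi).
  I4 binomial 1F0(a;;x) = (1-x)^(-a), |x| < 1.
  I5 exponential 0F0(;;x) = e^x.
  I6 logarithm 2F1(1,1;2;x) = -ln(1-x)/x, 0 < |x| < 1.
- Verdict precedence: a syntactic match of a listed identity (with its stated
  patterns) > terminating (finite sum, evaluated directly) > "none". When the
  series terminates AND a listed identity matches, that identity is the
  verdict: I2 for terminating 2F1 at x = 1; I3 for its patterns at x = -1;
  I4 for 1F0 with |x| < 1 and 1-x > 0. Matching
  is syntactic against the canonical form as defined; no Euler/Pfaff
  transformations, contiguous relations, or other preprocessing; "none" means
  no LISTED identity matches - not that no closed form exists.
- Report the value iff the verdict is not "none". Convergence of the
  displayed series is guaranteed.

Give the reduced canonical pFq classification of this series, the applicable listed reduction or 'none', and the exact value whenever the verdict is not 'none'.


Key step: from the first term 3/5: the two k-th powers (prefactor 3/5) combine into one argument.
Ratio: r(k) = (1/2) * (k+1) (k+1) / [(k+2) (k+1)] - poly over poly, x = (1/2) from leading terms; C = 3/5 at k = 0.

Classification (C = 3/5): 2F1 with upper {1, 1}, lower {2}, argument x = 1/2. Verdict: this is logarithm (I6) (the logarithm: parameters (1,1;2), x = 1/2). Its exact value is (-6/5) * ln(1/2).


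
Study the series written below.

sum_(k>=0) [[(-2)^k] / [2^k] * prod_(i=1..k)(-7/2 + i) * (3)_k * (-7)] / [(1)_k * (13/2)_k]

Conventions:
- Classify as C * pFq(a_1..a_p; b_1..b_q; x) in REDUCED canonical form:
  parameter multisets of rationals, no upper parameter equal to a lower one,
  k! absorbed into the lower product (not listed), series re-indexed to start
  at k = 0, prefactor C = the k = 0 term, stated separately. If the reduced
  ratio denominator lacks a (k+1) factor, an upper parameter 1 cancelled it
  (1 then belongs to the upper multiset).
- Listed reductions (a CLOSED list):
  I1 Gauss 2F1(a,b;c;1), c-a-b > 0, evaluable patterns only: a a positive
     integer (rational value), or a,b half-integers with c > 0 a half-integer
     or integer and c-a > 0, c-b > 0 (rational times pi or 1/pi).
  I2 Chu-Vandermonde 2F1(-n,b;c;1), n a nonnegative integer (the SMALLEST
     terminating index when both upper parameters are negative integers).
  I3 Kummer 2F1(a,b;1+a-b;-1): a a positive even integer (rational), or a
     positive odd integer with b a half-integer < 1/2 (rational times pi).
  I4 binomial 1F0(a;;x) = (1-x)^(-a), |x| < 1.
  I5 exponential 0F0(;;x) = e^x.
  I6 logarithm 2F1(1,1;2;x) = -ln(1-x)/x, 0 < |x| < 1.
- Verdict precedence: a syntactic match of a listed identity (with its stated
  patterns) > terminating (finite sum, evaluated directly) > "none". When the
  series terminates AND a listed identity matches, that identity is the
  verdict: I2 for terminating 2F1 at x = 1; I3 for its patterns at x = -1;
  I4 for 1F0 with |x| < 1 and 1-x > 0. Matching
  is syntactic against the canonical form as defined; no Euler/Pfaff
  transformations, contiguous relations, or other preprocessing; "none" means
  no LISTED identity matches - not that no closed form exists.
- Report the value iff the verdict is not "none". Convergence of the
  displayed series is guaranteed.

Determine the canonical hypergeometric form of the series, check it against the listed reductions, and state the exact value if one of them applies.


Structural cue: from the first term -7: the running product (C = -7) telescopes to a rising factorial.
Step ratio: r(k) = (-1) * (k-5/2) (k+3) / [(k+13/2) (k+1)] ; factor over Q: parameters, x = (-1), and C = -7.

The series (x = -1) is 2F1: upper {-5/2, 3}, lower {13/2}, prefactor -7. Verdict: this is the Kummer evaluation I3 (x = -1; c = 13/2 equals 1+a-b for upper {-5/2, 3}: listed pattern). Value: (-24255/4096) * pi.


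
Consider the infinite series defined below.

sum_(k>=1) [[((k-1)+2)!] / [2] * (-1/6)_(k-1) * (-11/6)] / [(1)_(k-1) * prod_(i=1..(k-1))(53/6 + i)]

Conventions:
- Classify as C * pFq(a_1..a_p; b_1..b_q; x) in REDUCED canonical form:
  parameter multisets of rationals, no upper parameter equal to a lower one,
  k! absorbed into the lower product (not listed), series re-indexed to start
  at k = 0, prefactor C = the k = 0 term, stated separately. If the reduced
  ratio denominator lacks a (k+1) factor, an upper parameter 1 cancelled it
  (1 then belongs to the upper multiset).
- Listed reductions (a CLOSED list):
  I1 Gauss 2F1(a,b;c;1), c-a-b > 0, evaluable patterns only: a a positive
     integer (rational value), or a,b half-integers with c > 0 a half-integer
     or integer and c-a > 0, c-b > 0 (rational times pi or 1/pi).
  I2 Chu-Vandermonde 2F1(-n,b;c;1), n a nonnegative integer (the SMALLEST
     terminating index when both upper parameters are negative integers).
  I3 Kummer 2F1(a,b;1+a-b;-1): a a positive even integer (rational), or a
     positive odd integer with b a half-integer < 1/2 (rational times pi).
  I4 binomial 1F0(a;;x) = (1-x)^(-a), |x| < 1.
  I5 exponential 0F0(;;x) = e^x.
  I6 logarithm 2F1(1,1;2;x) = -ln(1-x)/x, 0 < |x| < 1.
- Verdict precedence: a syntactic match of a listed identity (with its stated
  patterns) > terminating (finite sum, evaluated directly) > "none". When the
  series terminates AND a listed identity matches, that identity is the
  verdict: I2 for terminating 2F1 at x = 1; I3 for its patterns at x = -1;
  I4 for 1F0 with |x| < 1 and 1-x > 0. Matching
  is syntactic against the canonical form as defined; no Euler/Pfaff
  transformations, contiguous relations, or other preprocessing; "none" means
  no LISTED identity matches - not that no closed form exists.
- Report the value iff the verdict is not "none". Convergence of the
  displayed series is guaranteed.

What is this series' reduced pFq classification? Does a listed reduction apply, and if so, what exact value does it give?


x = 1 here; the reduced form reads 2F1, upper {-1/6, 3}, lower {59/6}, C = -11/6. Verdict: the Gauss summation I1 matches (x = 1: the Gamma ratio telescopes since c-a-b = 7 > 0 and a = 3 in Z>0). Value: -1123441/653184.

Key observation: t_0 being -11/6, the lower running product (C = -11/6) is a rising factorial.
Ratio: r(k) = 1 * (k-1/6) (k+3) / [(k+59/6) (k+1)] - rational in k, leading ratio 1; with t_0 = -11/6, classification follows.


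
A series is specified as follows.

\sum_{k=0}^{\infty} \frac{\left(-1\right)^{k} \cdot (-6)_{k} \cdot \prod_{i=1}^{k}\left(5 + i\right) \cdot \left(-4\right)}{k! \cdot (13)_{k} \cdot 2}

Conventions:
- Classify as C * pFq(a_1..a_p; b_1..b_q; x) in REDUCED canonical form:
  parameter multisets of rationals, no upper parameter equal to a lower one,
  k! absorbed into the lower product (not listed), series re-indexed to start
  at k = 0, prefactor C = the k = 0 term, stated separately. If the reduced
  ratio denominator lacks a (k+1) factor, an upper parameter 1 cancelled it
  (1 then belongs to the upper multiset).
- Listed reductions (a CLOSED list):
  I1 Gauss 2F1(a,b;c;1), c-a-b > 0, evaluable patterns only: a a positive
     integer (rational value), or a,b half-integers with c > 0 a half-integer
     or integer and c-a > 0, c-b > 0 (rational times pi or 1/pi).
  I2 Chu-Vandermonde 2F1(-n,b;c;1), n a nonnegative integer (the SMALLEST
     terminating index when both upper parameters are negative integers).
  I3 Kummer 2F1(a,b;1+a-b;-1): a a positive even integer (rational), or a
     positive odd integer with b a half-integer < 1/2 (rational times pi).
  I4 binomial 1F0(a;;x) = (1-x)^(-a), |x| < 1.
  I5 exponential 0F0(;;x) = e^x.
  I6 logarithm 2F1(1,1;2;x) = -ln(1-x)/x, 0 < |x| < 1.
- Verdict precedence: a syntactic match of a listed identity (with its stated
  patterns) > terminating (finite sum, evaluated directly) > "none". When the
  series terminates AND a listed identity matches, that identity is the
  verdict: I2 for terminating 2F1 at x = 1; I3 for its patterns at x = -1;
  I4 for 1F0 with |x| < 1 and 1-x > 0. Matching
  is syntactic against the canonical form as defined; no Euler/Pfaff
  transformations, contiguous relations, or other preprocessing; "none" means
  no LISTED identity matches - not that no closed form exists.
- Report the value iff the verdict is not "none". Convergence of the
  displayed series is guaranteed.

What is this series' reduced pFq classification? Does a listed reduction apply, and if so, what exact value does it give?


First insight: x = -1 and the running product (C = -2, x = -1) telescopes to a rising factorial.
Adjacent-term ratio: r(k) = -1 * (k-6) (k+6) / [(k+13) (k+1)] - rational in k, leading ratio -1; with t_0 = -2, classification follows.

Reduced: x = -1, 2F1, upper = {-6, 6}, lower = {13}, C = -2. Verdict (x = -1): Kummer's theorem (I3) applies (x = -1; c = 13 equals 1+a-b for upper {-6, 6}: listed pattern). Value: -22.


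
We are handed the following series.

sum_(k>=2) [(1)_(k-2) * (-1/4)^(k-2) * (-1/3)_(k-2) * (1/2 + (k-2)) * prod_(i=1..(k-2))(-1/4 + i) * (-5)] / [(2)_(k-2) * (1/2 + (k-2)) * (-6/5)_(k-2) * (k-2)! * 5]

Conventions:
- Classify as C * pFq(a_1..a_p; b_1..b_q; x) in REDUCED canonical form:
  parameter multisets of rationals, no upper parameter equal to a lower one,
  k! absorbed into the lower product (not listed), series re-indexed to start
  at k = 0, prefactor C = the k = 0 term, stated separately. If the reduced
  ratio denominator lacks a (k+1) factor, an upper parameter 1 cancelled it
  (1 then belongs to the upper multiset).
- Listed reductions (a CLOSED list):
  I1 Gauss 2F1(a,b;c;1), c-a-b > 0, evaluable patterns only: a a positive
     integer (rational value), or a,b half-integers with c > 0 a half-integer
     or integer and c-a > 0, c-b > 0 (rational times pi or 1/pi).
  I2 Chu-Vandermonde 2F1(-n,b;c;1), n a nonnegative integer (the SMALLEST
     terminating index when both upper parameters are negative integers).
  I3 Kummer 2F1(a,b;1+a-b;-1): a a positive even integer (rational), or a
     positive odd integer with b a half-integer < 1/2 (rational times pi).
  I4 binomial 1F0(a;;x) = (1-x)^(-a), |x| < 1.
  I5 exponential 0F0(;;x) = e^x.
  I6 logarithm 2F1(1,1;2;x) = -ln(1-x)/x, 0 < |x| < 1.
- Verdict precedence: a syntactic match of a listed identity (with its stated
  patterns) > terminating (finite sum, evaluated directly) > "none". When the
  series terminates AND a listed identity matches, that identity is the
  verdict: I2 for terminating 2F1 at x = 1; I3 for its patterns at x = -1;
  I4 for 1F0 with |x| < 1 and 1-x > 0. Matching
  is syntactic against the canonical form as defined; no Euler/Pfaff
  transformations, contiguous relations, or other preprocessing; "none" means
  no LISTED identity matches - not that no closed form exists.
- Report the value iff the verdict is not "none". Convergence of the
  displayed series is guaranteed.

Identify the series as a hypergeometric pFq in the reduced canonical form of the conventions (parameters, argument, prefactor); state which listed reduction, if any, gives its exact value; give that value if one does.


Prefactor -1, argument -1/4: 3F2 with upper {-1/3, 3/4, 1} over lower {-6/5, 2}. Verdict: none. No listed pattern accepts 3F2(-1/3, 3/4, 1; -6/5, 2; -1/4).

The tell: with t_0 = -1, k + 1/2 divides numerator and denominator alike; C = -1 after cancelling.
Term ratio: r(k) = (-1/4) * (k-1/3) (k+3/4) (k+1) / [(k-6/5) (k+2) (k+1)] - poly over poly, x = (-1/4) from leading terms; C = -1 at k = 0.


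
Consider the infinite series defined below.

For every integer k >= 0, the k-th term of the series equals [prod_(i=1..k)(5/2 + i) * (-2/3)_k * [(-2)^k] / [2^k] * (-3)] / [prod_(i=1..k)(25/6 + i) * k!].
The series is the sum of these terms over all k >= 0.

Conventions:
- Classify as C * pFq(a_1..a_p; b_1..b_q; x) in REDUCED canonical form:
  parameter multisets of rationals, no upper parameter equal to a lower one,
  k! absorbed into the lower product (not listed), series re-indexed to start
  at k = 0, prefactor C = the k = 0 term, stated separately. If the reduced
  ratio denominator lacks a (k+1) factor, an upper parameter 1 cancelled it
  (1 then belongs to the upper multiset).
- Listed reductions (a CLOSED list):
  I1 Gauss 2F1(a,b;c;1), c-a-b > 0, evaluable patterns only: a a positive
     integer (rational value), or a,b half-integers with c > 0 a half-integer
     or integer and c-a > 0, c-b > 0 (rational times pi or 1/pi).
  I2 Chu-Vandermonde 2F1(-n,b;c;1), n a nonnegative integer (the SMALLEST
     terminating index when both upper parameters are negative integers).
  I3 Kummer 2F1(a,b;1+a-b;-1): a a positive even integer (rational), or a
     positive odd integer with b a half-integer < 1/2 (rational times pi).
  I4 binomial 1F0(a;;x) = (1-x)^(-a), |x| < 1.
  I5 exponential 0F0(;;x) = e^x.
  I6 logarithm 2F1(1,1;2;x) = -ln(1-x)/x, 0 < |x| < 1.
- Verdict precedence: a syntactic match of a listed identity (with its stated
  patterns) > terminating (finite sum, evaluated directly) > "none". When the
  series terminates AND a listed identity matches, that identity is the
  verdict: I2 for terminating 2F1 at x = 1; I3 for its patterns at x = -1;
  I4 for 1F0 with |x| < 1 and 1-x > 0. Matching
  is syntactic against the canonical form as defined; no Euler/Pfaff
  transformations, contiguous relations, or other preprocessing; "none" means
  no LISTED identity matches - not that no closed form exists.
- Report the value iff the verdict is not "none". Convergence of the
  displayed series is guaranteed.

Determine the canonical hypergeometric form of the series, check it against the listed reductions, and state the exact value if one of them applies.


First insight: x = (-1) and the two k-th powers (prefactor -3) combine into one argument.
Step ratio: r(k) = (-1) * (k-2/3) (k+7/2) / [(k+31/6) (k+1)] - poly over poly, x = (-1) from leading terms; C = -3 at k = 0.

At argument -1: a 2F1 with upper {-2/3, 7/2}, lower {31/6}, scaled by C = -3. Verdict: none - at argument -1 the multisets {-2/3, 7/2} ; {31/6} match no listed identity.


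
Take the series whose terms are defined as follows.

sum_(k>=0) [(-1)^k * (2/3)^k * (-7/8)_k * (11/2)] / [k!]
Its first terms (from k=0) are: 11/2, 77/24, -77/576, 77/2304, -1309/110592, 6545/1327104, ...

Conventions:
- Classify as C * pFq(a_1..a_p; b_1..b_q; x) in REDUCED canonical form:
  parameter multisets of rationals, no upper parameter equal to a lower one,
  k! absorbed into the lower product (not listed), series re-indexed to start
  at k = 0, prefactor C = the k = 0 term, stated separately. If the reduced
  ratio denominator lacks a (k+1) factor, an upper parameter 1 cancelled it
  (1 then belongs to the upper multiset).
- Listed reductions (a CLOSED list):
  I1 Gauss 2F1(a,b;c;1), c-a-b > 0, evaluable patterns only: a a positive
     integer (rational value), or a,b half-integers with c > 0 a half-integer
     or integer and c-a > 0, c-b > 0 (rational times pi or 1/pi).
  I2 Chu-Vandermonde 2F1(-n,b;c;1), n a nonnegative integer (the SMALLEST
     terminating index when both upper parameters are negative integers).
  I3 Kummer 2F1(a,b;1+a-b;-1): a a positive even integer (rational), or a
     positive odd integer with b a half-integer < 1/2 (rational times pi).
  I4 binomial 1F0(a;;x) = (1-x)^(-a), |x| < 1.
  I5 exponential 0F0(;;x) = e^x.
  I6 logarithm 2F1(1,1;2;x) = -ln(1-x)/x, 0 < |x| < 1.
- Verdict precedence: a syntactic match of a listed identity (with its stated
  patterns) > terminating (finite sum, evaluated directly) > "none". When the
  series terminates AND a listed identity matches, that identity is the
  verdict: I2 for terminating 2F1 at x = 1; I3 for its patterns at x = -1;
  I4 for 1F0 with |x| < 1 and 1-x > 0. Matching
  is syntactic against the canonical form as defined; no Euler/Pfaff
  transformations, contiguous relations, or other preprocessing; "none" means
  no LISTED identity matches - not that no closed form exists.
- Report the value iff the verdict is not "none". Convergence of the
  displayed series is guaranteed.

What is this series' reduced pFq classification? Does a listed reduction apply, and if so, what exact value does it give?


Key observation: t_0 being 11/2, the (-1)^k factor (prefactor 11/2) folds into the argument's sign.
Ratio: r(k) = (-2/3) * (k-7/8) / [(k+1)] - poly over poly, x = (-2/3) from leading terms; C = 11/2 at k = 0.

Canonical form: C = 11/2 times 1F0 with upper {-7/8}, lower {-}, x = -2/3. Verdict: this is the binomial series (I4) (the 1F0 binomial series: exponent 7/8, x = -2/3). Exact value: (11/2) * (5/3)^(7/8).


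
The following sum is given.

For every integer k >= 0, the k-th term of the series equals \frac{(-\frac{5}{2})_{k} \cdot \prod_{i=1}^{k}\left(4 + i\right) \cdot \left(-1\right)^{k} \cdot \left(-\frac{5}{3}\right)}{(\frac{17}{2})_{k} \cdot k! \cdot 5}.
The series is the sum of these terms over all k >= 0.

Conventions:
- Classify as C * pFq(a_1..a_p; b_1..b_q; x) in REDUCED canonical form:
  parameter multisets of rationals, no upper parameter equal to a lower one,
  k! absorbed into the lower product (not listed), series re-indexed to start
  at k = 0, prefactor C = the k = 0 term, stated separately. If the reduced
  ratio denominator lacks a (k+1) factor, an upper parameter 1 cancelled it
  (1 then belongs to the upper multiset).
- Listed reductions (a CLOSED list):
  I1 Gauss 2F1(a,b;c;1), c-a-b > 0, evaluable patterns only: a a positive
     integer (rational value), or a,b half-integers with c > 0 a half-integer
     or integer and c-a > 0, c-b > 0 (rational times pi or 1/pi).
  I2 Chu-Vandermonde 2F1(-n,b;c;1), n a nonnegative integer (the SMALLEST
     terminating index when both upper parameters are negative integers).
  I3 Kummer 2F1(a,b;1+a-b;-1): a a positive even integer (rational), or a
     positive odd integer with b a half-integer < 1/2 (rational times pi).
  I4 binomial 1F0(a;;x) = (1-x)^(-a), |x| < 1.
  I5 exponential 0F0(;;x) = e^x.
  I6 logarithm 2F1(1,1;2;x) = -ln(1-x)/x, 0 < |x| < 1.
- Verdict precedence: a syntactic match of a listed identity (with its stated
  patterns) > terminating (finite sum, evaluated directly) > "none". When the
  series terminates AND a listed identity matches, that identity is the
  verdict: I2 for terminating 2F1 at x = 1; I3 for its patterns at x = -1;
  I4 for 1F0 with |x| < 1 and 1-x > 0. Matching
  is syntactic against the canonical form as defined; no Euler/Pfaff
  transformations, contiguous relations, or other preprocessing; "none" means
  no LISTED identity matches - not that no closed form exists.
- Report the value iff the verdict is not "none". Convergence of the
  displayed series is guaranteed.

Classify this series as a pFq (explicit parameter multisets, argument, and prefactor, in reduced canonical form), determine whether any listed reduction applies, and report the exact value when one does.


Reduced: x = -1, 2F1, upper = {-\frac{5}{2}, 5}, lower = {\frac{17}{2}}, C = -\frac{1}{3}. Verdict: Kummer (I3) fires (x = -1; c = \frac{17}{2} equals 1+a-b for upper {-\frac{5}{2}, 5}: listed pattern). Sum: \left(-\frac{45045}{131072}\right) \cdot \pi.

First insight: t_0 being -\frac{1}{3}, the running product (C = -1/3, x = -1) telescopes to a rising factorial.
Adjacent-term ratio: r(k) = -1 * (k-\frac{5}{2}) (k+5) / [(k+\frac{17}{2}) (k+1)] - rational in k, leading ratio -1; with t_0 = -\frac{1}{3}, classification follows.


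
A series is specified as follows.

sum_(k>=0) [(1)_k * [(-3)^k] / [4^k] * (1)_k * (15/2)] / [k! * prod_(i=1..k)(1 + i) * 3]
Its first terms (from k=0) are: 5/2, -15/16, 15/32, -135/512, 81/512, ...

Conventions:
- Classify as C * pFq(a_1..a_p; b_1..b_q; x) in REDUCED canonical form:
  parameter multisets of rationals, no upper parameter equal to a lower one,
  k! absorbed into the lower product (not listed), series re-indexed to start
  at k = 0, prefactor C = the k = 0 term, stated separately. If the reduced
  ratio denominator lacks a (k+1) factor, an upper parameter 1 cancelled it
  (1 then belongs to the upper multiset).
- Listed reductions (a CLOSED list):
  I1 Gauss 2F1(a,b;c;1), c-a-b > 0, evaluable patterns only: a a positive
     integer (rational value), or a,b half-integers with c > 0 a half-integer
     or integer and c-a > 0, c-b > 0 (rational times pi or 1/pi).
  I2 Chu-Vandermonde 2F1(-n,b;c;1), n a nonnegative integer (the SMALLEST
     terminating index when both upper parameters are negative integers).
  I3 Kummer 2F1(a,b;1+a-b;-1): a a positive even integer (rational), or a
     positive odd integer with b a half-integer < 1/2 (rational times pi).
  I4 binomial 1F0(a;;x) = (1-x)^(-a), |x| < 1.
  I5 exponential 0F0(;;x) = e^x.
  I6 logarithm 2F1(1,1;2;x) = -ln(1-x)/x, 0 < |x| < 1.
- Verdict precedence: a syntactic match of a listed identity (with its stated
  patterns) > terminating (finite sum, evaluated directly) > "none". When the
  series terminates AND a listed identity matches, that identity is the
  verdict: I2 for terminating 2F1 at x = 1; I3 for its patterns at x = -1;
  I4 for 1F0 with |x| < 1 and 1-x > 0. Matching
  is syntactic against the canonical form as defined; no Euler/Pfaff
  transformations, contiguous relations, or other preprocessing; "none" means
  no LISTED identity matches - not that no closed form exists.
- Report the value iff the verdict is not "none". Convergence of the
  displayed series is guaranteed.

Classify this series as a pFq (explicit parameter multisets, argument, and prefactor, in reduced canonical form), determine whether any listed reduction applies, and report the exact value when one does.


Prefactor 5/2, argument -3/4: 2F1 with upper {1, 1} over lower {2}. Verdict: the I6 logarithm reduction fires (the logarithm: parameters (1,1;2), x = -3/4). Hence: (10/3) * ln(7/4).

Key observation: t_0 being 5/2, the lower running product (C = 5/2) is a rising factorial.
Adjacent-term ratio: r(k) = (-3/4) * (k+1) (k+1) / [(k+2) (k+1)] - rational in k, leading ratio (-3/4); with t_0 = 5/2, classification follows.


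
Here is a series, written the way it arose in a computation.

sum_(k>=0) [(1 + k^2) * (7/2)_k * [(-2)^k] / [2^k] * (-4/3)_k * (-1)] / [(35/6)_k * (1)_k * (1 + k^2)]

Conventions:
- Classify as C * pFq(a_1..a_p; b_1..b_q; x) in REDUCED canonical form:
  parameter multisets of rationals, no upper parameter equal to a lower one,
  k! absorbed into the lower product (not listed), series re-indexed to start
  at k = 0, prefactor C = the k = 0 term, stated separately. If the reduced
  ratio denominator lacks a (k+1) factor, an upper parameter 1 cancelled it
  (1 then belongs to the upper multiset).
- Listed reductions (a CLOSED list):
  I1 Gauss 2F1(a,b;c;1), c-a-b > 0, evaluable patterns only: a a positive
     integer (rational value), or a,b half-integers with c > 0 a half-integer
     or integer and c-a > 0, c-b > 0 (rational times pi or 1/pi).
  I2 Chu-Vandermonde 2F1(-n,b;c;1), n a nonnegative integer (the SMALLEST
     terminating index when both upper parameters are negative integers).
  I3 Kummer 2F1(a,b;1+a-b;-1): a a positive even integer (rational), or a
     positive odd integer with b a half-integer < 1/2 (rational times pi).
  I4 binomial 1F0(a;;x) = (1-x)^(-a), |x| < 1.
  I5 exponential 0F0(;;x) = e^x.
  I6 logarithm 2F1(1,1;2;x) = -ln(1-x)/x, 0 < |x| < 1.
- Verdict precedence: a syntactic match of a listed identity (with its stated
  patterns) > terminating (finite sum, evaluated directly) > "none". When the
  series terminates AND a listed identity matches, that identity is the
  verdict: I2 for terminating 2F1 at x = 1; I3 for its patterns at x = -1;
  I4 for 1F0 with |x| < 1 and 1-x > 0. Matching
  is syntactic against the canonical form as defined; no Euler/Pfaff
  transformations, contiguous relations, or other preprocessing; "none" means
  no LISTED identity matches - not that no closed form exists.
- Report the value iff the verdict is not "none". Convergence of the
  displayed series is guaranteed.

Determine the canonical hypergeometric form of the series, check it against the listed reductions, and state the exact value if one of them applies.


This is -1 * 2F1(-4/3, 7/2; 35/6; -1) in reduced canonical form. Verdict: none. A 2F1 with upper {-4/3, 7/2} fits none of I1-I6 at x = -1; the sum runs forever.

Key step: t_0 = -1 here, and the two k-th powers (C = -1, x = -1) combine into one argument.
Ratio: r(k) = (-1) * (k-4/3) (k+7/2) / [(k+35/6) (k+1)] - rational in k, leading ratio (-1); with t_0 = -1, classification follows.


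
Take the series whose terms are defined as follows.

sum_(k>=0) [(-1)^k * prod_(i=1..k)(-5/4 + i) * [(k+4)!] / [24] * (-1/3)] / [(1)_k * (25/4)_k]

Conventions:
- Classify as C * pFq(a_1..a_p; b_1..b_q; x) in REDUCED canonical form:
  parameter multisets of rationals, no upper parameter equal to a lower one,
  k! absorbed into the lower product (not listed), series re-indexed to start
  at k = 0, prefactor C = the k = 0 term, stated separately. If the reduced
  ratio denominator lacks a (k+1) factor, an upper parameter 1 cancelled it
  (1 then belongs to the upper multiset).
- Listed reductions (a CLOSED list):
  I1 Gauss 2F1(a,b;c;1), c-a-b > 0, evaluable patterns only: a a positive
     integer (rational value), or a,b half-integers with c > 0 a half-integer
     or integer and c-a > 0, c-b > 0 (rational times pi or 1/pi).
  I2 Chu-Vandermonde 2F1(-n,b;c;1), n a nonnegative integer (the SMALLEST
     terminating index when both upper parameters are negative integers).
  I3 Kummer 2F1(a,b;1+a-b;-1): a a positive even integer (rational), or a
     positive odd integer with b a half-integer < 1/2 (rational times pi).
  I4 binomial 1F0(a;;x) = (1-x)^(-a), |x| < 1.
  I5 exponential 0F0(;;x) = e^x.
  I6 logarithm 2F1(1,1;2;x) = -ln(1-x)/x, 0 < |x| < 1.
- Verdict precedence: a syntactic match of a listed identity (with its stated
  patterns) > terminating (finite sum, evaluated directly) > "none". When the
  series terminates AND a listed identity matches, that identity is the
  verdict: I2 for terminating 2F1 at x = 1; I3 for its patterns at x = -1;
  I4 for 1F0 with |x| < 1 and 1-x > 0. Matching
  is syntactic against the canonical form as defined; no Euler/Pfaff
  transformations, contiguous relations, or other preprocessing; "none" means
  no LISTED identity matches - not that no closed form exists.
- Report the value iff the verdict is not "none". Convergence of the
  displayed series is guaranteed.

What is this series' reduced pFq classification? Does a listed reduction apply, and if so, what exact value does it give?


Reduced: x = -1, 2F1, upper = {-1/4, 5}, lower = {25/4}, C = -1/3. Verdict: none - at argument -1 the multisets {-1/4, 5} ; {25/4} match no listed identity.

Key step: with t_0 = -1/3, the running product (C = -1/3, x = -1) telescopes to a rising factorial.
Consecutive-term ratio: r(k) = (-1) * (k-1/4) (k+5) / [(k+25/4) (k+1)] ; factor over Q: parameters, x = (-1), and C = -1/3.


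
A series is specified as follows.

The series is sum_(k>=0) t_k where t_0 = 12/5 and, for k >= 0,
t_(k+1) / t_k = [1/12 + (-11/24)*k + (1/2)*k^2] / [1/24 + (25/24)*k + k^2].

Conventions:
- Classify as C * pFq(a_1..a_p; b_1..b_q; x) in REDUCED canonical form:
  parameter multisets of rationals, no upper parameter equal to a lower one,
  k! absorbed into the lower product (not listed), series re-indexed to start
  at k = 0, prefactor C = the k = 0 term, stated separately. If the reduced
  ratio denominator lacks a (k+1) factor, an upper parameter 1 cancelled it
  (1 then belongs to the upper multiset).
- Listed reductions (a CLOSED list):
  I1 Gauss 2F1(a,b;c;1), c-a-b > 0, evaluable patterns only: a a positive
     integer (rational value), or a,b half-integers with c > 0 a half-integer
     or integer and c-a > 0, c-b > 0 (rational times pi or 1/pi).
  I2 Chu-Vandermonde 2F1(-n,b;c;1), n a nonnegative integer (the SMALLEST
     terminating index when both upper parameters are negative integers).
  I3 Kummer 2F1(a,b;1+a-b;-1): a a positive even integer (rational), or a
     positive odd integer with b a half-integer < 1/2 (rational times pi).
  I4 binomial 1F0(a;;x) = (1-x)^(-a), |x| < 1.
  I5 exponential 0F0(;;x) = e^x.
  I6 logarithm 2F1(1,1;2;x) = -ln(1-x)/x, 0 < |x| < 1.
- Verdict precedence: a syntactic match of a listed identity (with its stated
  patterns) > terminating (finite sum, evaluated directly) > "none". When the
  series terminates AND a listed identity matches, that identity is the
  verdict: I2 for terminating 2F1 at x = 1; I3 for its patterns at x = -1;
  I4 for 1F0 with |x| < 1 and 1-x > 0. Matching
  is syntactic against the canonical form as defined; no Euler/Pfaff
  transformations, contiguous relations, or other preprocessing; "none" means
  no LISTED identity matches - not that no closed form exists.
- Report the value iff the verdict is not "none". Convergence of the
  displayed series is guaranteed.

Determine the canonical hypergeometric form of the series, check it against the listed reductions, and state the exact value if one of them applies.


Canonical form: C = 12/5 times 2F1 with upper {-2/3, -1/4}, lower {1/24}, x = 1/2. Verdict: none. A 2F1 with upper {-2/3, -1/4} fits none of I1-I6 at x = 1/2; the sum runs forever.

Key step: t_0 being 12/5, roots of the ratio polynomials (prefactor 12/5) are the negated parameters.
Term ratio: r(k) = (1/2) * (k-2/3) (k-1/4) / [(k+1/24) (k+1)] ; factor over Q: parameters, x = (1/2), and C = 12/5.


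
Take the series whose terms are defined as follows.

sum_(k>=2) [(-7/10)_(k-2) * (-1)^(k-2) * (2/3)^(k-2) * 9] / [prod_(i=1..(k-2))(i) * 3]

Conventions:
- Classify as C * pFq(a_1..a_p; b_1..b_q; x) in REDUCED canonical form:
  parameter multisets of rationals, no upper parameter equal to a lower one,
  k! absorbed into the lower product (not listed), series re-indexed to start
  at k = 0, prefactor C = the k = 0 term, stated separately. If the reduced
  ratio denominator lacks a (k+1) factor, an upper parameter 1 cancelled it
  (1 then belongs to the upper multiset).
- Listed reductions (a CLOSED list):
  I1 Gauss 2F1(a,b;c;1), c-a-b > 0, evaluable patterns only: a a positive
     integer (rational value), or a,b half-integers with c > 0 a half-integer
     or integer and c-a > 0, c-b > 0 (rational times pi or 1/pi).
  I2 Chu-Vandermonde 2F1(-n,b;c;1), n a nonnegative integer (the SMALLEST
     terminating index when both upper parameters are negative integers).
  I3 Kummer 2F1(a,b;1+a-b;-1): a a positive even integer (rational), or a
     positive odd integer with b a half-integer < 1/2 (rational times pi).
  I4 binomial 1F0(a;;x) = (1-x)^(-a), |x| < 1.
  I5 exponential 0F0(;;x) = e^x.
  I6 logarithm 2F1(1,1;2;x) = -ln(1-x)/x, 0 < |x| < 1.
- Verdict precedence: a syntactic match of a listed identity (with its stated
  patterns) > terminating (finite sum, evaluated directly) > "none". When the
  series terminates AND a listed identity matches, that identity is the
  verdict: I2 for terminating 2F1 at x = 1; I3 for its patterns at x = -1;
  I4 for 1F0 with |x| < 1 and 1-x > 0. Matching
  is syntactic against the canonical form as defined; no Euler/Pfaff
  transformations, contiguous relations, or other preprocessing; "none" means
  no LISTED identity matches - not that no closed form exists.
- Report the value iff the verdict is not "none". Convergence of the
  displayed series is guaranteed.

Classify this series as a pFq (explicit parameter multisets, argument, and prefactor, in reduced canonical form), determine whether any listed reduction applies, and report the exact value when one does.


x = -2/3 here; the reduced form reads 1F0, upper {-7/10}, lower {-}, C = 3. Verdict at x = -2/3: the I4 binomial reduction matches (the 1F0 binomial series: exponent 7/10, x = -2/3). Sum: 3 * (5/3)^(7/10).

Key observation: with t_0 = 3, the constant factors (C = 3) combine into one prefactor.
Term ratio: r(k) = (-2/3) * (k-7/10) / [(k+1)] - rational in k. x = (-2/3); t_0 = 3; negate the roots.
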